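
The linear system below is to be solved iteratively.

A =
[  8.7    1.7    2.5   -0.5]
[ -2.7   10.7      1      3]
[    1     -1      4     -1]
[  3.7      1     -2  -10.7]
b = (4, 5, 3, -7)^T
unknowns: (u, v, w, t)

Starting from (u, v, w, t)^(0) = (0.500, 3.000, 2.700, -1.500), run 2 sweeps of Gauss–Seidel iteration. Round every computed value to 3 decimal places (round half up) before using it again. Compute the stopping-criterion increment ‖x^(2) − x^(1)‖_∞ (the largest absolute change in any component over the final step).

Iteration 1:
  u = (4 - (1.7)·3.000 - (2.5)·2.700 - (-0.5)·-1.500) / (8.7) = -0.989
  v = (5 - (-2.7)·-0.989 - (1)·2.700 - (3)·-1.500) / (10.7) = 0.386
  w = (3 - (1)·-0.989 - (-1)·0.386 - (-1)·-1.500) / (4) = 0.719
  t = (-7 - (3.7)·-0.989 - (1)·0.386 - (-2)·0.719) / (-10.7) = 0.214
Iteration 2:
  u = (4 - (1.7)·0.386 - (2.5)·0.719 - (-0.5)·0.214) / (8.7) = 0.190
  v = (5 - (-2.7)·0.190 - (1)·0.719 - (3)·0.214) / (10.7) = 0.388
  w = (3 - (1)·0.190 - (-1)·0.388 - (-1)·0.214) / (4) = 0.853
  t = (-7 - (3.7)·0.190 - (1)·0.388 - (-2)·0.853) / (-10.7) = 0.597
Change: (1.179, 0.002, 0.134, 0.383) → max |·| = 1.179

1.179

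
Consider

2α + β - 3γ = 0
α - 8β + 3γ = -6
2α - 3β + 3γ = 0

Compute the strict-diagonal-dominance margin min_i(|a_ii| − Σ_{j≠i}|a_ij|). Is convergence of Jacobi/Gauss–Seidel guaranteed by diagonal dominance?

-2

row 1: |2| − (1+3) = -2
row 2: |-8| − (1+3) = 4
row 3: |3| − (2+3) = -2
minimum over rows = -2 → not strictly diagonally dominant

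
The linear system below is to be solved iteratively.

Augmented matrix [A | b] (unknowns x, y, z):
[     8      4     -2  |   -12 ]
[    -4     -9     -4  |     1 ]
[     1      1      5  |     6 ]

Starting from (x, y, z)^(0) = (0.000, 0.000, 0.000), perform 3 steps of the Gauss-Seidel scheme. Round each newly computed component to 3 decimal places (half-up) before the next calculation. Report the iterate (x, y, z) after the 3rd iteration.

Iteration 1:
  x = (-12 - (4)·0.000 - (-2)·0.000) / (8) = -1.500
  y = (1 - (-4)·-1.500 - (-4)·0.000) / (-9) = 0.556
  z = (6 - (1)·-1.500 - (1)·0.556) / (5) = 1.389
Iteration 2:
  x = (-12 - (4)·0.556 - (-2)·1.389) / (8) = -1.431
  y = (1 - (-4)·-1.431 - (-4)·1.389) / (-9) = -0.092
  z = (6 - (1)·-1.431 - (1)·-0.092) / (5) = 1.505
Iteration 3:
  x = (-12 - (4)·-0.092 - (-2)·1.505) / (8) = -1.078
  y = (1 - (-4)·-1.078 - (-4)·1.505) / (-9) = -0.301
  z = (6 - (1)·-1.078 - (1)·-0.301) / (5) = 1.476

(-1.078, -0.301, 1.476)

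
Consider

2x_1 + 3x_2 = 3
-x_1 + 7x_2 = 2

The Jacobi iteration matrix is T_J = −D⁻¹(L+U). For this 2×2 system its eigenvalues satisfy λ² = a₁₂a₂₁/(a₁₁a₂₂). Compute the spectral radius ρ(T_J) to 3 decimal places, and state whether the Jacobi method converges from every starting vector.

a₁₂a₂₁/(a₁₁a₂₂) = (3)·(-1) / ((2)·(7)) = -0.214286
ρ = √|-0.214286| = √0.214286 = 0.463
ρ < 1, so Jacobi converges

0.463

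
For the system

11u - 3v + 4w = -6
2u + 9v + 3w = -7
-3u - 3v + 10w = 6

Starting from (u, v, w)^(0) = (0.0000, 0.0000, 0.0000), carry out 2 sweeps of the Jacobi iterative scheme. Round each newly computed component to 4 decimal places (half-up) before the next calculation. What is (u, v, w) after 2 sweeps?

Iteration 1:
  u = (-6 - (-3)·0.0000 - (4)·0.0000) / (11) = -0.5455
  v = (-7 - (2)·0.0000 - (3)·0.0000) / (9) = -0.7778
  w = (6 - (-3)·0.0000 - (-3)·0.0000) / (10) = 0.6000
Iteration 2:
  u = (-6 - (-3)·-0.7778 - (4)·0.6000) / (11) = -0.9758
  v = (-7 - (2)·-0.5455 - (3)·0.6000) / (9) = -0.8566
  w = (6 - (-3)·-0.5455 - (-3)·-0.7778) / (10) = 0.2030

(-0.9758, -0.8566, 0.2030)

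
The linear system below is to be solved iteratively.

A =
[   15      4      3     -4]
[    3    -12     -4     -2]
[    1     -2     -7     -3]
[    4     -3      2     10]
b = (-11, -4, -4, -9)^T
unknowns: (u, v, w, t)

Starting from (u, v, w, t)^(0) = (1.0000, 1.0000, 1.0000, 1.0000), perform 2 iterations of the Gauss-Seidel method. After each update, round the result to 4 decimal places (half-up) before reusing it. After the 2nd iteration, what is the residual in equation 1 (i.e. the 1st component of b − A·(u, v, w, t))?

-3.9641

Iteration 1:
  u = (-11 - (4)·1.0000 - (3)·1.0000 - (-4)·1.0000) / (15) = -0.9333
  v = (-4 - (3)·-0.9333 - (-4)·1.0000 - (-2)·1.0000) / (-12) = -0.4000
  w = (-4 - (1)·-0.9333 - (-2)·-0.4000 - (-3)·1.0000) / (-7) = 0.1238
  t = (-9 - (4)·-0.9333 - (-3)·-0.4000 - (2)·0.1238) / (10) = -0.6714
Iteration 2:
  u = (-11 - (4)·-0.4000 - (3)·0.1238 - (-4)·-0.6714) / (15) = -0.8305
  v = (-4 - (3)·-0.8305 - (-4)·0.1238 - (-2)·-0.6714) / (-12) = 0.1963
  w = (-4 - (1)·-0.8305 - (-2)·0.1963 - (-3)·-0.6714) / (-7) = 0.6844
  t = (-9 - (4)·-0.8305 - (-3)·0.1963 - (2)·0.6844) / (10) = -0.6458
Residual b − A·x = (-3.9641, 2.2931, 0.0765, 0.0001)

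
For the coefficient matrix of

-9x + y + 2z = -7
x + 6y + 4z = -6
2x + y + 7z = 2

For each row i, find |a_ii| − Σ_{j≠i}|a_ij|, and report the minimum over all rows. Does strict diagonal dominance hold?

1

row 1: |-9| − (1+2) = 6
row 2: |6| − (1+4) = 1
row 3: |7| − (2+1) = 4
minimum over rows = 1 → strictly diagonally dominant (convergence guaranteed)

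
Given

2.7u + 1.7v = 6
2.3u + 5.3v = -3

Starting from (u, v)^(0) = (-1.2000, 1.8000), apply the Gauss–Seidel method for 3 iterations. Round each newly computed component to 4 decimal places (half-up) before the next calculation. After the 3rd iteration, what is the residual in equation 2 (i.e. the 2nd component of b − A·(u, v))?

Iteration 1:
  u = (6 - (1.7)·1.8000) / (2.7) = 1.0889
  v = (-3 - (2.3)·1.0889) / (5.3) = -1.0386
Iteration 2:
  u = (6 - (1.7)·-1.0386) / (2.7) = 2.8762
  v = (-3 - (2.3)·2.8762) / (5.3) = -1.8142
Iteration 3:
  u = (6 - (1.7)·-1.8142) / (2.7) = 3.3645
  v = (-3 - (2.3)·3.3645) / (5.3) = -2.0261
Residual b − A·x = (0.3602, 0.0000)

0.0000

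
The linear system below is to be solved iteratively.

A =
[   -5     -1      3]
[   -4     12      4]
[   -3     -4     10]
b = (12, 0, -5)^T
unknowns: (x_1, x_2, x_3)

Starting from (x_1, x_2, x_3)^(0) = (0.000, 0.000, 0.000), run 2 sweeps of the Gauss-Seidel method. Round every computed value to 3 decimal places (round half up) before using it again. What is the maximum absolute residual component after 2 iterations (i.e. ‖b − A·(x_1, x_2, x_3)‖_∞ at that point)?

0.637

Iteration 1:
  x_1 = (12 - (-1)·0.000 - (3)·0.000) / (-5) = -2.400
  x_2 = (0 - (-4)·-2.400 - (4)·0.000) / (12) = -0.800
  x_3 = (-5 - (-3)·-2.400 - (-4)·-0.800) / (10) = -1.540
Iteration 2:
  x_1 = (12 - (-1)·-0.800 - (3)·-1.540) / (-5) = -3.164
  x_2 = (0 - (-4)·-3.164 - (4)·-1.540) / (12) = -0.541
  x_3 = (-5 - (-3)·-3.164 - (-4)·-0.541) / (10) = -1.666
Residual b − A·x = (0.637, 0.500, 0.004); ∞-norm = 0.637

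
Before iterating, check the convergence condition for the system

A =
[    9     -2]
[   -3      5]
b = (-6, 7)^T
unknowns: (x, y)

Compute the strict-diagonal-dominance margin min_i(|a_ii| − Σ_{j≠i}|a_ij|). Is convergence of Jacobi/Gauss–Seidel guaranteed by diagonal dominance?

2

row 1: |9| − (2) = 7
row 2: |5| − (3) = 2
minimum over rows = 2 → strictly diagonally dominant (convergence guaranteed)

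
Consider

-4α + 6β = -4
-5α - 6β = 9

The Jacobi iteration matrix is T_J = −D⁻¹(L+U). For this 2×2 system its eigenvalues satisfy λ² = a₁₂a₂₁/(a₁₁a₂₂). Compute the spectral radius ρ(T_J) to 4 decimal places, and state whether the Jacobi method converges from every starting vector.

a₁₂a₂₁/(a₁₁a₂₂) = (6)·(-5) / ((-4)·(-6)) = -1.250000
ρ = √|-1.250000| = √1.250000 = 1.1180
ρ > 1, so Jacobi diverges

1.1180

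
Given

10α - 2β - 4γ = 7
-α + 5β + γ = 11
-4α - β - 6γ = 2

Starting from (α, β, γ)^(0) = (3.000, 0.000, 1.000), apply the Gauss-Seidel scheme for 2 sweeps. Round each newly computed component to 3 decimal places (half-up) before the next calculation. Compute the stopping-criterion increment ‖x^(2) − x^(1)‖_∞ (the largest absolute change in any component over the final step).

0.531

Iteration 1:
  α = (7 - (-2)·0.000 - (-4)·1.000) / (10) = 1.100
  β = (11 - (-1)·1.100 - (1)·1.000) / (5) = 2.220
  γ = (2 - (-4)·1.100 - (-1)·2.220) / (-6) = -1.437
Iteration 2:
  α = (7 - (-2)·2.220 - (-4)·-1.437) / (10) = 0.569
  β = (11 - (-1)·0.569 - (1)·-1.437) / (5) = 2.601
  γ = (2 - (-4)·0.569 - (-1)·2.601) / (-6) = -1.146
Change: (-0.531, 0.381, 0.291) → max |·| = 0.531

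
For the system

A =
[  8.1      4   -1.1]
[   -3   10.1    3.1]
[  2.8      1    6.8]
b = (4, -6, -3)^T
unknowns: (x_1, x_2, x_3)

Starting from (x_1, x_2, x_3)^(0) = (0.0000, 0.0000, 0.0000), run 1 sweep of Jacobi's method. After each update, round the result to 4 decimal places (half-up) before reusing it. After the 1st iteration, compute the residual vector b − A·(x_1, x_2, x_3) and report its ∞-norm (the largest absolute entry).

Iteration 1:
  x_1 = (4 - (4)·0.0000 - (-1.1)·0.0000) / (8.1) = 0.4938
  x_2 = (-6 - (-3)·0.0000 - (3.1)·0.0000) / (10.1) = -0.5941
  x_3 = (-3 - (2.8)·0.0000 - (1)·0.0000) / (6.8) = -0.4412
Residual b − A·x = (1.8913, 2.8495, -0.7884); ∞-norm = 2.8495

2.8495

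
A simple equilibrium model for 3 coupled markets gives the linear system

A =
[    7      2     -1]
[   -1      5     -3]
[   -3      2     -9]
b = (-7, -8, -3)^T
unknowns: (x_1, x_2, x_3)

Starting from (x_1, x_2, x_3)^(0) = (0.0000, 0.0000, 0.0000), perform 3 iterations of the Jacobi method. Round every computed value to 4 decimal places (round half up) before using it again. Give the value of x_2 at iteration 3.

-1.5124

Iteration 1:
  x_1 = (-7 - (2)·0.0000 - (-1)·0.0000) / (7) = -1.0000
  x_2 = (-8 - (-1)·0.0000 - (-3)·0.0000) / (5) = -1.6000
  x_3 = (-3 - (-3)·0.0000 - (2)·0.0000) / (-9) = 0.3333
Iteration 2:
  x_1 = (-7 - (2)·-1.6000 - (-1)·0.3333) / (7) = -0.4952
  x_2 = (-8 - (-1)·-1.0000 - (-3)·0.3333) / (5) = -1.6000
  x_3 = (-3 - (-3)·-1.0000 - (2)·-1.6000) / (-9) = 0.3111
Iteration 3:
  x_1 = (-7 - (2)·-1.6000 - (-1)·0.3111) / (7) = -0.4984
  x_2 = (-8 - (-1)·-0.4952 - (-3)·0.3111) / (5) = -1.5124
  x_3 = (-3 - (-3)·-0.4952 - (2)·-1.6000) / (-9) = 0.1428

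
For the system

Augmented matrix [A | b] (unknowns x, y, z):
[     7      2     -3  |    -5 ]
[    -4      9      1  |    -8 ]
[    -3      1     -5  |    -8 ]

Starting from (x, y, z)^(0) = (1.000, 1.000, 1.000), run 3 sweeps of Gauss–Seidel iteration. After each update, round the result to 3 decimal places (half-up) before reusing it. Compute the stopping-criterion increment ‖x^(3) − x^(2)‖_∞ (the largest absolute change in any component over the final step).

0.310

Iteration 1:
  x = (-5 - (2)·1.000 - (-3)·1.000) / (7) = -0.571
  y = (-8 - (-4)·-0.571 - (1)·1.000) / (9) = -1.254
  z = (-8 - (-3)·-0.571 - (1)·-1.254) / (-5) = 1.692
Iteration 2:
  x = (-5 - (2)·-1.254 - (-3)·1.692) / (7) = 0.369
  y = (-8 - (-4)·0.369 - (1)·1.692) / (9) = -0.913
  z = (-8 - (-3)·0.369 - (1)·-0.913) / (-5) = 1.196
Iteration 3:
  x = (-5 - (2)·-0.913 - (-3)·1.196) / (7) = 0.059
  y = (-8 - (-4)·0.059 - (1)·1.196) / (9) = -0.996
  z = (-8 - (-3)·0.059 - (1)·-0.996) / (-5) = 1.365
Change: (-0.310, -0.083, 0.169) → max |·| = 0.310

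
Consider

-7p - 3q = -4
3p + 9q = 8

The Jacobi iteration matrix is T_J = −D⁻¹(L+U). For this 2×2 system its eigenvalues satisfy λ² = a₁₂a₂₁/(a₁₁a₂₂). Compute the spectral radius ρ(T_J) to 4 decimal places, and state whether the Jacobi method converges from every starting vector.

a₁₂a₂₁/(a₁₁a₂₂) = (-3)·(3) / ((-7)·(9)) = 0.142857
ρ = √|0.142857| = √0.142857 = 0.3780
ρ < 1, so Jacobi converges

0.3780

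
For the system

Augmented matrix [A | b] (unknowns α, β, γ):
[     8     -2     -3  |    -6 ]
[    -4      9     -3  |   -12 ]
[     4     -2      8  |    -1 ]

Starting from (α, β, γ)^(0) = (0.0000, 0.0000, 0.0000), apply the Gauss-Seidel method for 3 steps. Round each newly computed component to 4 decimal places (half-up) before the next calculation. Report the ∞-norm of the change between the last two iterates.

0.0564

Iteration 1:
  α = (-6 - (-2)·0.0000 - (-3)·0.0000) / (8) = -0.7500
  β = (-12 - (-4)·-0.7500 - (-3)·0.0000) / (9) = -1.6667
  γ = (-1 - (4)·-0.7500 - (-2)·-1.6667) / (8) = -0.1667
Iteration 2:
  α = (-6 - (-2)·-1.6667 - (-3)·-0.1667) / (8) = -1.2292
  β = (-12 - (-4)·-1.2292 - (-3)·-0.1667) / (9) = -1.9352
  γ = (-1 - (4)·-1.2292 - (-2)·-1.9352) / (8) = 0.0058
Iteration 3:
  α = (-6 - (-2)·-1.9352 - (-3)·0.0058) / (8) = -1.2316
  β = (-12 - (-4)·-1.2316 - (-3)·0.0058) / (9) = -1.8788
  γ = (-1 - (4)·-1.2316 - (-2)·-1.8788) / (8) = 0.0211
Change: (-0.0024, 0.0564, 0.0153) → max |·| = 0.0564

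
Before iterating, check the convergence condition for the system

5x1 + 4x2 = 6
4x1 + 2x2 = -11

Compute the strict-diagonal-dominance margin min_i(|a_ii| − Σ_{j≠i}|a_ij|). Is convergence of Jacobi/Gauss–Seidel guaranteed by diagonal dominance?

row 1: |5| − (4) = 1
row 2: |2| − (4) = -2
minimum over rows = -2 → not strictly diagonally dominant

-2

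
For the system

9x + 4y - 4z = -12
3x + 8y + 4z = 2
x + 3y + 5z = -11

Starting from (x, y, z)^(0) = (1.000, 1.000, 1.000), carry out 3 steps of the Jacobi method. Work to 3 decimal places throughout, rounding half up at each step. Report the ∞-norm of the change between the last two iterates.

1.514

Iteration 1:
  x = (-12 - (4)·1.000 - (-4)·1.000) / (9) = -1.333
  y = (2 - (3)·1.000 - (4)·1.000) / (8) = -0.625
  z = (-11 - (1)·1.000 - (3)·1.000) / (5) = -3.000
Iteration 2:
  x = (-12 - (4)·-0.625 - (-4)·-3.000) / (9) = -2.389
  y = (2 - (3)·-1.333 - (4)·-3.000) / (8) = 2.250
  z = (-11 - (1)·-1.333 - (3)·-0.625) / (5) = -1.558
Iteration 3:
  x = (-12 - (4)·2.250 - (-4)·-1.558) / (9) = -3.026
  y = (2 - (3)·-2.389 - (4)·-1.558) / (8) = 1.925
  z = (-11 - (1)·-2.389 - (3)·2.250) / (5) = -3.072
Change: (-0.637, -0.325, -1.514) → max |·| = 1.514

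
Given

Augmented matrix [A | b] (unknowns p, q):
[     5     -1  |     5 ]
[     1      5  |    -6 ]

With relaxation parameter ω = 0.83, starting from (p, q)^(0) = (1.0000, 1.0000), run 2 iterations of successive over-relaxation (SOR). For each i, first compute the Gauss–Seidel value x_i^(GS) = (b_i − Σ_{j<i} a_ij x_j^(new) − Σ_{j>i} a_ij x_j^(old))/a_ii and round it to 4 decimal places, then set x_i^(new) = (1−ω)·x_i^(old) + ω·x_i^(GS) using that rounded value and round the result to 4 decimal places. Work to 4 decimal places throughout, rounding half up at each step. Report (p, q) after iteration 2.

(0.8590, -1.3119)

Iteration 1:
  p: GS value = (5 - (-1)·1.0000) / (5) = 1.2000;  p ← (1−ω)·1.0000 + ω·1.2000 = 1.1660
  q: GS value = (-6 - (1)·1.1660) / (5) = -1.4332;  q ← (1−ω)·1.0000 + ω·-1.4332 = -1.0196
Iteration 2:
  p: GS value = (5 - (-1)·-1.0196) / (5) = 0.7961;  p ← (1−ω)·1.1660 + ω·0.7961 = 0.8590
  q: GS value = (-6 - (1)·0.8590) / (5) = -1.3718;  q ← (1−ω)·-1.0196 + ω·-1.3718 = -1.3119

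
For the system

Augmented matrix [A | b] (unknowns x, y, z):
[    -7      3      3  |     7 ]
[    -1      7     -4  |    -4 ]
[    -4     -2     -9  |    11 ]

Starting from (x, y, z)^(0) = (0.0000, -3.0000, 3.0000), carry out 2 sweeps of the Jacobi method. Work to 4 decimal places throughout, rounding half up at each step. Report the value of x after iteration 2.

-0.7483

Iteration 1:
  x = (7 - (3)·-3.0000 - (3)·3.0000) / (-7) = -1.0000
  y = (-4 - (-1)·0.0000 - (-4)·3.0000) / (7) = 1.1429
  z = (11 - (-4)·0.0000 - (-2)·-3.0000) / (-9) = -0.5556
Iteration 2:
  x = (7 - (3)·1.1429 - (3)·-0.5556) / (-7) = -0.7483
  y = (-4 - (-1)·-1.0000 - (-4)·-0.5556) / (7) = -1.0318
  z = (11 - (-4)·-1.0000 - (-2)·1.1429) / (-9) = -1.0318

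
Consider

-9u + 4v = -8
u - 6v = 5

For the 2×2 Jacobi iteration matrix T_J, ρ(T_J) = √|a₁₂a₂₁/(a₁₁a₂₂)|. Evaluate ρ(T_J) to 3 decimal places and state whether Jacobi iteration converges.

a₁₂a₂₁/(a₁₁a₂₂) = (4)·(1) / ((-9)·(-6)) = 0.074074
ρ = √|0.074074| = √0.074074 = 0.272
ρ < 1, so Jacobi converges

0.272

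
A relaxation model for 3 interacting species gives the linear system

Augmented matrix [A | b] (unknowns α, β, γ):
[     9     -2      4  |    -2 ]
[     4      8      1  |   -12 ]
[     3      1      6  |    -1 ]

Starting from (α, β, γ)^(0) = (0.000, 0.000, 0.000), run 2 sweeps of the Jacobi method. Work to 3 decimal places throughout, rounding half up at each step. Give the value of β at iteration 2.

-1.368

Iteration 1:
  α = (-2 - (-2)·0.000 - (4)·0.000) / (9) = -0.222
  β = (-12 - (4)·0.000 - (1)·0.000) / (8) = -1.500
  γ = (-1 - (3)·0.000 - (1)·0.000) / (6) = -0.167
Iteration 2:
  α = (-2 - (-2)·-1.500 - (4)·-0.167) / (9) = -0.481
  β = (-12 - (4)·-0.222 - (1)·-0.167) / (8) = -1.368
  γ = (-1 - (3)·-0.222 - (1)·-1.500) / (6) = 0.194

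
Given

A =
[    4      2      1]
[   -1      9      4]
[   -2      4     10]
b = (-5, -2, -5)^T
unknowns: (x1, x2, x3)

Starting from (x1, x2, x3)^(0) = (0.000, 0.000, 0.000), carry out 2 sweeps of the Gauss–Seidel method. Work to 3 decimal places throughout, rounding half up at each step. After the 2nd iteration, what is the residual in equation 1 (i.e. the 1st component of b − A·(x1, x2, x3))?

Iteration 1:
  x1 = (-5 - (2)·0.000 - (1)·0.000) / (4) = -1.250
  x2 = (-2 - (-1)·-1.250 - (4)·0.000) / (9) = -0.361
  x3 = (-5 - (-2)·-1.250 - (4)·-0.361) / (10) = -0.606
Iteration 2:
  x1 = (-5 - (2)·-0.361 - (1)·-0.606) / (4) = -0.918
  x2 = (-2 - (-1)·-0.918 - (4)·-0.606) / (9) = -0.055
  x3 = (-5 - (-2)·-0.918 - (4)·-0.055) / (10) = -0.662
Residual b − A·x = (-0.556, 0.225, 0.004)

-0.556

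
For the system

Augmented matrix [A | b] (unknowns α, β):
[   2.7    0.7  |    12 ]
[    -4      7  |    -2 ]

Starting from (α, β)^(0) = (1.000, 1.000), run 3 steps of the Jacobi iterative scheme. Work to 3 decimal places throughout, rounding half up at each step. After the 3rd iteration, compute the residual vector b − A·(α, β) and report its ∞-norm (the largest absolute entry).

1.885

Iteration 1:
  α = (12 - (0.7)·1.000) / (2.7) = 4.185
  β = (-2 - (-4)·1.000) / (7) = 0.286
Iteration 2:
  α = (12 - (0.7)·0.286) / (2.7) = 4.370
  β = (-2 - (-4)·4.185) / (7) = 2.106
Iteration 3:
  α = (12 - (0.7)·2.106) / (2.7) = 3.898
  β = (-2 - (-4)·4.370) / (7) = 2.211
Residual b − A·x = (-0.072, -1.885); ∞-norm = 1.885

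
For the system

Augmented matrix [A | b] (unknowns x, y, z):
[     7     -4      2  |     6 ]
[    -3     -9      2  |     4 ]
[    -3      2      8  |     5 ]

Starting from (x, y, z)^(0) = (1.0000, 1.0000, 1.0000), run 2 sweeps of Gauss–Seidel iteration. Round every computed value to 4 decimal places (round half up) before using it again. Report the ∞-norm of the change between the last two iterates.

0.9746

Iteration 1:
  x = (6 - (-4)·1.0000 - (2)·1.0000) / (7) = 1.1429
  y = (4 - (-3)·1.1429 - (2)·1.0000) / (-9) = -0.6032
  z = (5 - (-3)·1.1429 - (2)·-0.6032) / (8) = 1.2044
Iteration 2:
  x = (6 - (-4)·-0.6032 - (2)·1.2044) / (7) = 0.1683
  y = (4 - (-3)·0.1683 - (2)·1.2044) / (-9) = -0.2329
  z = (5 - (-3)·0.1683 - (2)·-0.2329) / (8) = 0.7463
Change: (-0.9746, 0.3703, -0.4581) → max |·| = 0.9746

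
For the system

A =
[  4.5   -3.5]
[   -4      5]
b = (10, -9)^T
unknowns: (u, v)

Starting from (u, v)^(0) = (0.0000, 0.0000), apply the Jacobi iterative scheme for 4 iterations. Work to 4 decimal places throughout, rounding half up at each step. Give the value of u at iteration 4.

1.3338

Iteration 1:
  u = (10 - (-3.5)·0.0000) / (4.5) = 2.2222
  v = (-9 - (-4)·0.0000) / (5) = -1.8000
Iteration 2:
  u = (10 - (-3.5)·-1.8000) / (4.5) = 0.8222
  v = (-9 - (-4)·2.2222) / (5) = -0.0222
Iteration 3:
  u = (10 - (-3.5)·-0.0222) / (4.5) = 2.2050
  v = (-9 - (-4)·0.8222) / (5) = -1.1422
Iteration 4:
  u = (10 - (-3.5)·-1.1422) / (4.5) = 1.3338
  v = (-9 - (-4)·2.2050) / (5) = -0.0360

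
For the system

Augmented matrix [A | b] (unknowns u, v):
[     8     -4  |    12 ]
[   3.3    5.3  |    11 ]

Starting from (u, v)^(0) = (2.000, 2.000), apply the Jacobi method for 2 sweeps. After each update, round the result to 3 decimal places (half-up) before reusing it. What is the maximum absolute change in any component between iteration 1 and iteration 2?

Iteration 1:
  u = (12 - (-4)·2.000) / (8) = 2.500
  v = (11 - (3.3)·2.000) / (5.3) = 0.830
Iteration 2:
  u = (12 - (-4)·0.830) / (8) = 1.915
  v = (11 - (3.3)·2.500) / (5.3) = 0.519
Change: (-0.585, -0.311) → max |·| = 0.585

0.585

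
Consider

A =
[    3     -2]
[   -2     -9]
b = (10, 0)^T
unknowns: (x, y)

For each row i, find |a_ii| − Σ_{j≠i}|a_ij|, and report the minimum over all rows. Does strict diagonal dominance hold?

1

row 1: |3| − (2) = 1
row 2: |-9| − (2) = 7
minimum over rows = 1 → strictly diagonally dominant (convergence guaranteed)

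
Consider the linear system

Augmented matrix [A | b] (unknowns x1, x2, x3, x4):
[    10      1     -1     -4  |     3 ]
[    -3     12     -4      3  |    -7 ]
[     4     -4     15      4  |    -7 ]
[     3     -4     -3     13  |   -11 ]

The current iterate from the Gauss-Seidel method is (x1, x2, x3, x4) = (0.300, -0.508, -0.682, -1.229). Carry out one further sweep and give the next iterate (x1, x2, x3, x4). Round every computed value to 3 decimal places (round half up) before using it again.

One sweep:
  x1 = (3 - (1)·-0.508 - (-1)·-0.682 - (-4)·-1.229) / (10) = -0.209
  x2 = (-7 - (-3)·-0.209 - (-4)·-0.682 - (3)·-1.229) / (12) = -0.556
  x3 = (-7 - (4)·-0.209 - (-4)·-0.556 - (4)·-1.229) / (15) = -0.231
  x4 = (-11 - (3)·-0.209 - (-4)·-0.556 - (-3)·-0.231) / (13) = -1.022

(-0.209, -0.556, -0.231, -1.022)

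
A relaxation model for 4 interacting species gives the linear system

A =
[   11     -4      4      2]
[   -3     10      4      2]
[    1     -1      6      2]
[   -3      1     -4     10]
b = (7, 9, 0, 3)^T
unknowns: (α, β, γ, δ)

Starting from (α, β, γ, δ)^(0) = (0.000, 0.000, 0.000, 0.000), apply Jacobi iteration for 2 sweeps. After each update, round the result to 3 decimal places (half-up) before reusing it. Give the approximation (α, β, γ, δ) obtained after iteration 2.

Iteration 1:
  α = (7 - (-4)·0.000 - (4)·0.000 - (2)·0.000) / (11) = 0.636
  β = (9 - (-3)·0.000 - (4)·0.000 - (2)·0.000) / (10) = 0.900
  γ = (0 - (1)·0.000 - (-1)·0.000 - (2)·0.000) / (6) = 0.000
  δ = (3 - (-3)·0.000 - (1)·0.000 - (-4)·0.000) / (10) = 0.300
Iteration 2:
  α = (7 - (-4)·0.900 - (4)·0.000 - (2)·0.300) / (11) = 0.909
  β = (9 - (-3)·0.636 - (4)·0.000 - (2)·0.300) / (10) = 1.031
  γ = (0 - (1)·0.636 - (-1)·0.900 - (2)·0.300) / (6) = -0.056
  δ = (3 - (-3)·0.636 - (1)·0.900 - (-4)·0.000) / (10) = 0.401

(0.909, 1.031, -0.056, 0.401)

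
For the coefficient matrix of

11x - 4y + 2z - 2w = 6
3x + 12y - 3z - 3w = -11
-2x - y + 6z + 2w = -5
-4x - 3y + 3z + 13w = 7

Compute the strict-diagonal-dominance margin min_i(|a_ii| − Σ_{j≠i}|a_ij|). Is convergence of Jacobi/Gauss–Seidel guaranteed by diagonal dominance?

row 1: |11| − (4+2+2) = 3
row 2: |12| − (3+3+3) = 3
row 3: |6| − (2+1+2) = 1
row 4: |13| − (4+3+3) = 3
minimum over rows = 1 → strictly diagonally dominant (convergence guaranteed)

1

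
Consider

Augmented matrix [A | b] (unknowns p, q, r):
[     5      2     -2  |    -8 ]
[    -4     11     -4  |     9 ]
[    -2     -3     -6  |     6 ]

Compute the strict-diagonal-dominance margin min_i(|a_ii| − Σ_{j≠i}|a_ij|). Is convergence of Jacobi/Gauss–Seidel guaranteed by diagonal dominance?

1

row 1: |5| − (2+2) = 1
row 2: |11| − (4+4) = 3
row 3: |-6| − (2+3) = 1
minimum over rows = 1 → strictly diagonally dominant (convergence guaranteed)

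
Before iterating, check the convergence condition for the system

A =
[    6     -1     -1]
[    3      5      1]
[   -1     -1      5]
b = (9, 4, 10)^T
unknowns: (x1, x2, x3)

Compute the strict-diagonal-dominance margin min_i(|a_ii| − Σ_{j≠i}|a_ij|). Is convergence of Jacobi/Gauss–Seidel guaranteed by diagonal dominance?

row 1: |6| − (1+1) = 4
row 2: |5| − (3+1) = 1
row 3: |5| − (1+1) = 3
minimum over rows = 1 → strictly diagonally dominant (convergence guaranteed)

1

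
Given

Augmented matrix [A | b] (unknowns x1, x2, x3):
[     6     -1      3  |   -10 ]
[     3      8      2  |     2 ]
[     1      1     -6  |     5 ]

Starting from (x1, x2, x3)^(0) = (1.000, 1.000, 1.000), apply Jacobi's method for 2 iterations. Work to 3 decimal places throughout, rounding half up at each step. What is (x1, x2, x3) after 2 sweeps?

(-1.479, 1.125, -1.229)

Iteration 1:
  x1 = (-10 - (-1)·1.000 - (3)·1.000) / (6) = -2.000
  x2 = (2 - (3)·1.000 - (2)·1.000) / (8) = -0.375
  x3 = (5 - (1)·1.000 - (1)·1.000) / (-6) = -0.500
Iteration 2:
  x1 = (-10 - (-1)·-0.375 - (3)·-0.500) / (6) = -1.479
  x2 = (2 - (3)·-2.000 - (2)·-0.500) / (8) = 1.125
  x3 = (5 - (1)·-2.000 - (1)·-0.375) / (-6) = -1.229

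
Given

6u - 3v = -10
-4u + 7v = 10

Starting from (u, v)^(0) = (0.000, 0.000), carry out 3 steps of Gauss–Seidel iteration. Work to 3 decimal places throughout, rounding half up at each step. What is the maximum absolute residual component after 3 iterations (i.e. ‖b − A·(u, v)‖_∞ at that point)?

Iteration 1:
  u = (-10 - (-3)·0.000) / (6) = -1.667
  v = (10 - (-4)·-1.667) / (7) = 0.476
Iteration 2:
  u = (-10 - (-3)·0.476) / (6) = -1.429
  v = (10 - (-4)·-1.429) / (7) = 0.612
Iteration 3:
  u = (-10 - (-3)·0.612) / (6) = -1.361
  v = (10 - (-4)·-1.361) / (7) = 0.651
Residual b − A·x = (0.119, -0.001); ∞-norm = 0.119

0.119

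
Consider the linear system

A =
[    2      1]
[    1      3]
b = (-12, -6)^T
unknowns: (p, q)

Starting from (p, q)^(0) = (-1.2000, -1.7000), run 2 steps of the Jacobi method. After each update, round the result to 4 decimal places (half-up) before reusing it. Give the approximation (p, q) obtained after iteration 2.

(-5.2000, -0.2833)

Iteration 1:
  p = (-12 - (1)·-1.7000) / (2) = -5.1500
  q = (-6 - (1)·-1.2000) / (3) = -1.6000
Iteration 2:
  p = (-12 - (1)·-1.6000) / (2) = -5.2000
  q = (-6 - (1)·-5.1500) / (3) = -0.2833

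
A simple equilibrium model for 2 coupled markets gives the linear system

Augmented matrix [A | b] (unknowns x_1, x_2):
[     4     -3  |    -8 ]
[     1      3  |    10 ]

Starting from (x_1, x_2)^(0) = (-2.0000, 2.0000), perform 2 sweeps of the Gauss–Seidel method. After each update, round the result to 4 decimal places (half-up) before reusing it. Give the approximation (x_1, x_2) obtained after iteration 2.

(0.6250, 3.1250)

Iteration 1:
  x_1 = (-8 - (-3)·2.0000) / (4) = -0.5000
  x_2 = (10 - (1)·-0.5000) / (3) = 3.5000
Iteration 2:
  x_1 = (-8 - (-3)·3.5000) / (4) = 0.6250
  x_2 = (10 - (1)·0.6250) / (3) = 3.1250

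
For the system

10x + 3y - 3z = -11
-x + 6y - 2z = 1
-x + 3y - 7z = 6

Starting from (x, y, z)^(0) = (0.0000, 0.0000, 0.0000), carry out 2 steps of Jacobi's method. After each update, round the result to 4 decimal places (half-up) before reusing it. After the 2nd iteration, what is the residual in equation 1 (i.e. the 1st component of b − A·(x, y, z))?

2.0924

Iteration 1:
  x = (-11 - (3)·0.0000 - (-3)·0.0000) / (10) = -1.1000
  y = (1 - (-1)·0.0000 - (-2)·0.0000) / (6) = 0.1667
  z = (6 - (-1)·0.0000 - (3)·0.0000) / (-7) = -0.8571
Iteration 2:
  x = (-11 - (3)·0.1667 - (-3)·-0.8571) / (10) = -1.4071
  y = (1 - (-1)·-1.1000 - (-2)·-0.8571) / (6) = -0.3024
  z = (6 - (-1)·-1.1000 - (3)·0.1667) / (-7) = -0.6286
Residual b − A·x = (2.0924, 0.1501, 1.0999)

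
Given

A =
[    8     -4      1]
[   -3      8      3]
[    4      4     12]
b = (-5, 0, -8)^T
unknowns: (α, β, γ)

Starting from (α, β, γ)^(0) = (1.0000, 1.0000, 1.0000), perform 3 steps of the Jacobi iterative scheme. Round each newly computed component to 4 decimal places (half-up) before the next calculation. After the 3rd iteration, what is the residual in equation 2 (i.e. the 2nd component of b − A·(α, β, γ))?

0.5257

Iteration 1:
  α = (-5 - (-4)·1.0000 - (1)·1.0000) / (8) = -0.2500
  β = (0 - (-3)·1.0000 - (3)·1.0000) / (8) = 0.0000
  γ = (-8 - (4)·1.0000 - (4)·1.0000) / (12) = -1.3333
Iteration 2:
  α = (-5 - (-4)·0.0000 - (1)·-1.3333) / (8) = -0.4583
  β = (0 - (-3)·-0.2500 - (3)·-1.3333) / (8) = 0.4062
  γ = (-8 - (4)·-0.2500 - (4)·0.0000) / (12) = -0.5833
Iteration 3:
  α = (-5 - (-4)·0.4062 - (1)·-0.5833) / (8) = -0.3490
  β = (0 - (-3)·-0.4583 - (3)·-0.5833) / (8) = 0.0469
  γ = (-8 - (4)·-0.4583 - (4)·0.4062) / (12) = -0.6493
Residual b − A·x = (-1.3711, 0.5257, 1.0000)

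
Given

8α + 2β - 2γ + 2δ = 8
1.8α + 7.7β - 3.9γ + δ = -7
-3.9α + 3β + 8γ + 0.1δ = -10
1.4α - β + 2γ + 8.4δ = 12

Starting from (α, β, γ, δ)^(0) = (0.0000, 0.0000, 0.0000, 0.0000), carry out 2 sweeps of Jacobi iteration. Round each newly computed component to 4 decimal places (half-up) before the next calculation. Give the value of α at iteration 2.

0.5576

Iteration 1:
  α = (8 - (2)·0.0000 - (-2)·0.0000 - (2)·0.0000) / (8) = 1.0000
  β = (-7 - (1.8)·0.0000 - (-3.9)·0.0000 - (1)·0.0000) / (7.7) = -0.9091
  γ = (-10 - (-3.9)·0.0000 - (3)·0.0000 - (0.1)·0.0000) / (8) = -1.2500
  δ = (12 - (1.4)·0.0000 - (-1)·0.0000 - (2)·0.0000) / (8.4) = 1.4286
Iteration 2:
  α = (8 - (2)·-0.9091 - (-2)·-1.2500 - (2)·1.4286) / (8) = 0.5576
  β = (-7 - (1.8)·1.0000 - (-3.9)·-1.2500 - (1)·1.4286) / (7.7) = -1.9615
  γ = (-10 - (-3.9)·1.0000 - (3)·-0.9091 - (0.1)·1.4286) / (8) = -0.4394
  δ = (12 - (1.4)·1.0000 - (-1)·-0.9091 - (2)·-1.2500) / (8.4) = 1.4513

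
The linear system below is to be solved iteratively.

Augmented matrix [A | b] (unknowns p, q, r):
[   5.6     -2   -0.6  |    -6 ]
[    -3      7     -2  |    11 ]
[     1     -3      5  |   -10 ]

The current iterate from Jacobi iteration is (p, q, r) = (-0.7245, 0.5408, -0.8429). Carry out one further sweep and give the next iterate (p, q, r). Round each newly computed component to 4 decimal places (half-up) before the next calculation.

One sweep:
  p = (-6 - (-2)·0.5408 - (-0.6)·-0.8429) / (5.6) = -0.9686
  q = (11 - (-3)·-0.7245 - (-2)·-0.8429) / (7) = 1.0201
  r = (-10 - (1)·-0.7245 - (-3)·0.5408) / (5) = -1.5306

(-0.9686, 1.0201, -1.5306)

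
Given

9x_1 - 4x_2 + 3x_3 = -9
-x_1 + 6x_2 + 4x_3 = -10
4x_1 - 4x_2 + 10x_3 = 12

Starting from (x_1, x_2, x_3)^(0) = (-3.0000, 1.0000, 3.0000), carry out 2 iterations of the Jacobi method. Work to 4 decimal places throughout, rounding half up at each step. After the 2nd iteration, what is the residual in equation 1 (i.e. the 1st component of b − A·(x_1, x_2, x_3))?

Iteration 1:
  x_1 = (-9 - (-4)·1.0000 - (3)·3.0000) / (9) = -1.5556
  x_2 = (-10 - (-1)·-3.0000 - (4)·3.0000) / (6) = -4.1667
  x_3 = (12 - (4)·-3.0000 - (-4)·1.0000) / (10) = 2.8000
Iteration 2:
  x_1 = (-9 - (-4)·-4.1667 - (3)·2.8000) / (9) = -3.7852
  x_2 = (-10 - (-1)·-1.5556 - (4)·2.8000) / (6) = -3.7926
  x_3 = (12 - (4)·-1.5556 - (-4)·-4.1667) / (10) = 0.1556
Residual b − A·x = (9.4296, 8.3480, 10.4144)

9.4296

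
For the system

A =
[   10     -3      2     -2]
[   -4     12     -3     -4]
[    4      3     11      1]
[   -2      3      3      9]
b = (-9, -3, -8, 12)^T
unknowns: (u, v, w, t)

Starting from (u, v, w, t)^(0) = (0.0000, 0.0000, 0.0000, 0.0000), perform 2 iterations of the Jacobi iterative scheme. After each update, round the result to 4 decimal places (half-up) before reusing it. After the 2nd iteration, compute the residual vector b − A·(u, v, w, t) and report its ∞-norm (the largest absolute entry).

Iteration 1:
  u = (-9 - (-3)·0.0000 - (2)·0.0000 - (-2)·0.0000) / (10) = -0.9000
  v = (-3 - (-4)·0.0000 - (-3)·0.0000 - (-4)·0.0000) / (12) = -0.2500
  w = (-8 - (4)·0.0000 - (3)·0.0000 - (1)·0.0000) / (11) = -0.7273
  t = (12 - (-2)·0.0000 - (3)·0.0000 - (3)·0.0000) / (9) = 1.3333
Iteration 2:
  u = (-9 - (-3)·-0.2500 - (2)·-0.7273 - (-2)·1.3333) / (10) = -0.5629
  v = (-3 - (-4)·-0.9000 - (-3)·-0.7273 - (-4)·1.3333) / (12) = -0.2874
  w = (-8 - (4)·-0.9000 - (3)·-0.2500 - (1)·1.3333) / (11) = -0.4530
  t = (12 - (-2)·-0.9000 - (3)·-0.2500 - (3)·-0.7273) / (9) = 1.4591
Residual b − A·x = (-0.4090, 2.6746, -1.3623, -0.0365); ∞-norm = 2.6746

2.6746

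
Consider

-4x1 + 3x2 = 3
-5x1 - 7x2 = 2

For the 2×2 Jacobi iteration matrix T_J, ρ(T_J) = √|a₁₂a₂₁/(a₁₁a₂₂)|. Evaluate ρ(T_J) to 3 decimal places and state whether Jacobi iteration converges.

0.732

a₁₂a₂₁/(a₁₁a₂₂) = (3)·(-5) / ((-4)·(-7)) = -0.535714
ρ = √|-0.535714| = √0.535714 = 0.732
ρ < 1, so Jacobi converges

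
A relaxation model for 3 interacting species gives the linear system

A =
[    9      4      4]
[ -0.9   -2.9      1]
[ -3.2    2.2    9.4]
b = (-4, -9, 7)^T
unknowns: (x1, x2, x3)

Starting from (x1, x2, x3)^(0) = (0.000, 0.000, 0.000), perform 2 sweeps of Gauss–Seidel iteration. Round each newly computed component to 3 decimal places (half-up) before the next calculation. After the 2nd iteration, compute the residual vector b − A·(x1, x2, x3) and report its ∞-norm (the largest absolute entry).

0.740

Iteration 1:
  x1 = (-4 - (4)·0.000 - (4)·0.000) / (9) = -0.444
  x2 = (-9 - (-0.9)·-0.444 - (1)·0.000) / (-2.9) = 3.241
  x3 = (7 - (-3.2)·-0.444 - (2.2)·3.241) / (9.4) = -0.165
Iteration 2:
  x1 = (-4 - (4)·3.241 - (4)·-0.165) / (9) = -1.812
  x2 = (-9 - (-0.9)·-1.812 - (1)·-0.165) / (-2.9) = 3.609
  x3 = (7 - (-3.2)·-1.812 - (2.2)·3.609) / (9.4) = -0.717
Residual b − A·x = (0.740, 0.552, 0.002); ∞-norm = 0.740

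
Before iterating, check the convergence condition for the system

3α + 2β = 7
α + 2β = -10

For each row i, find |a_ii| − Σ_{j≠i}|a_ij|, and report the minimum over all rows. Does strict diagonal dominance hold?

row 1: |3| − (2) = 1
row 2: |2| − (1) = 1
minimum over rows = 1 → strictly diagonally dominant (convergence guaranteed)

1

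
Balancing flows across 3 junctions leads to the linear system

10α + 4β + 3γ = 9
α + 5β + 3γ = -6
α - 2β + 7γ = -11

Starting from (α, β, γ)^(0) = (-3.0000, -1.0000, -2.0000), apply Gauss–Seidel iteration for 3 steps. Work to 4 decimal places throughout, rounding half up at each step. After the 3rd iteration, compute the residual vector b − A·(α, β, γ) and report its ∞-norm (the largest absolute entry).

Iteration 1:
  α = (9 - (4)·-1.0000 - (3)·-2.0000) / (10) = 1.9000
  β = (-6 - (1)·1.9000 - (3)·-2.0000) / (5) = -0.3800
  γ = (-11 - (1)·1.9000 - (-2)·-0.3800) / (7) = -1.9514
Iteration 2:
  α = (9 - (4)·-0.3800 - (3)·-1.9514) / (10) = 1.6374
  β = (-6 - (1)·1.6374 - (3)·-1.9514) / (5) = -0.3566
  γ = (-11 - (1)·1.6374 - (-2)·-0.3566) / (7) = -1.9072
Iteration 3:
  α = (9 - (4)·-0.3566 - (3)·-1.9072) / (10) = 1.6148
  β = (-6 - (1)·1.6148 - (3)·-1.9072) / (5) = -0.3786
  γ = (-11 - (1)·1.6148 - (-2)·-0.3786) / (7) = -1.9103
Residual b − A·x = (0.0973, 0.0091, 0.0001); ∞-norm = 0.0973

0.0973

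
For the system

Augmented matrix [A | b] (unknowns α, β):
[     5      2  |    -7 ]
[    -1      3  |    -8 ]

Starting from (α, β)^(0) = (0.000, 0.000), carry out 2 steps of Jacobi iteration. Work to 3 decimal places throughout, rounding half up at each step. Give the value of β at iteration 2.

Iteration 1:
  α = (-7 - (2)·0.000) / (5) = -1.400
  β = (-8 - (-1)·0.000) / (3) = -2.667
Iteration 2:
  α = (-7 - (2)·-2.667) / (5) = -0.333
  β = (-8 - (-1)·-1.400) / (3) = -3.133

-3.133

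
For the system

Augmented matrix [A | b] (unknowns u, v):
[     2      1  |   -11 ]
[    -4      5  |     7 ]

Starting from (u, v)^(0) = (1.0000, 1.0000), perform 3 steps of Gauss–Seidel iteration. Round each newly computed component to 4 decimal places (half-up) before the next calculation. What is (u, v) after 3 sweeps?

(-4.6800, -2.3440)

Iteration 1:
  u = (-11 - (1)·1.0000) / (2) = -6.0000
  v = (7 - (-4)·-6.0000) / (5) = -3.4000
Iteration 2:
  u = (-11 - (1)·-3.4000) / (2) = -3.8000
  v = (7 - (-4)·-3.8000) / (5) = -1.6400
Iteration 3:
  u = (-11 - (1)·-1.6400) / (2) = -4.6800
  v = (7 - (-4)·-4.6800) / (5) = -2.3440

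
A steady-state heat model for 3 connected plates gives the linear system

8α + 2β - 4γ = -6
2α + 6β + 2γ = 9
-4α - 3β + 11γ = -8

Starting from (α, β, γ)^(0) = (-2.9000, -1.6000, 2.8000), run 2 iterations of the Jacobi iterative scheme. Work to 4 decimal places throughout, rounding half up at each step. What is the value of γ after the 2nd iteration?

0.0727

Iteration 1:
  α = (-6 - (2)·-1.6000 - (-4)·2.8000) / (8) = 1.0500
  β = (9 - (2)·-2.9000 - (2)·2.8000) / (6) = 1.5333
  γ = (-8 - (-4)·-2.9000 - (-3)·-1.6000) / (11) = -2.2182
Iteration 2:
  α = (-6 - (2)·1.5333 - (-4)·-2.2182) / (8) = -2.2424
  β = (9 - (2)·1.0500 - (2)·-2.2182) / (6) = 1.8894
  γ = (-8 - (-4)·1.0500 - (-3)·1.5333) / (11) = 0.0727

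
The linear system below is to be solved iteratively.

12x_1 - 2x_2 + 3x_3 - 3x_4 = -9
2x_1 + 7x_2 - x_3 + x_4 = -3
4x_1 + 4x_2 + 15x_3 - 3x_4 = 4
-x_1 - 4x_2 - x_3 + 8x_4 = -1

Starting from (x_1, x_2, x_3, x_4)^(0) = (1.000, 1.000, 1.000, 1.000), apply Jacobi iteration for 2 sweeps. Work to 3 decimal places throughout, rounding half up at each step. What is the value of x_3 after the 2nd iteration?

Iteration 1:
  x_1 = (-9 - (-2)·1.000 - (3)·1.000 - (-3)·1.000) / (12) = -0.583
  x_2 = (-3 - (2)·1.000 - (-1)·1.000 - (1)·1.000) / (7) = -0.714
  x_3 = (4 - (4)·1.000 - (4)·1.000 - (-3)·1.000) / (15) = -0.067
  x_4 = (-1 - (-1)·1.000 - (-4)·1.000 - (-1)·1.000) / (8) = 0.625
Iteration 2:
  x_1 = (-9 - (-2)·-0.714 - (3)·-0.067 - (-3)·0.625) / (12) = -0.696
  x_2 = (-3 - (2)·-0.583 - (-1)·-0.067 - (1)·0.625) / (7) = -0.361
  x_3 = (4 - (4)·-0.583 - (4)·-0.714 - (-3)·0.625) / (15) = 0.738
  x_4 = (-1 - (-1)·-0.583 - (-4)·-0.714 - (-1)·-0.067) / (8) = -0.563

0.738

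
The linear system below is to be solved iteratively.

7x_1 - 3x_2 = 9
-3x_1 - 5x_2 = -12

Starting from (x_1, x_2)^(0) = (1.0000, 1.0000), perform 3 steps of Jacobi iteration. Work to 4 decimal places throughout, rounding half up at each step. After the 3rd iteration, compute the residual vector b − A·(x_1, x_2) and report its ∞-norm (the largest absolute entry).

0.6174

Iteration 1:
  x_1 = (9 - (-3)·1.0000) / (7) = 1.7143
  x_2 = (-12 - (-3)·1.0000) / (-5) = 1.8000
Iteration 2:
  x_1 = (9 - (-3)·1.8000) / (7) = 2.0571
  x_2 = (-12 - (-3)·1.7143) / (-5) = 1.3714
Iteration 3:
  x_1 = (9 - (-3)·1.3714) / (7) = 1.8735
  x_2 = (-12 - (-3)·2.0571) / (-5) = 1.1657
Residual b − A·x = (-0.6174, -0.5510); ∞-norm = 0.6174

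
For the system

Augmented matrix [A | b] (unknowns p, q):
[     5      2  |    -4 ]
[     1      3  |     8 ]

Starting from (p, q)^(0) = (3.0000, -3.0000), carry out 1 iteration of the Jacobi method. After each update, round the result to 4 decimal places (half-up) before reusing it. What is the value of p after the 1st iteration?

Iteration 1:
  p = (-4 - (2)·-3.0000) / (5) = 0.4000
  q = (8 - (1)·3.0000) / (3) = 1.6667

0.4000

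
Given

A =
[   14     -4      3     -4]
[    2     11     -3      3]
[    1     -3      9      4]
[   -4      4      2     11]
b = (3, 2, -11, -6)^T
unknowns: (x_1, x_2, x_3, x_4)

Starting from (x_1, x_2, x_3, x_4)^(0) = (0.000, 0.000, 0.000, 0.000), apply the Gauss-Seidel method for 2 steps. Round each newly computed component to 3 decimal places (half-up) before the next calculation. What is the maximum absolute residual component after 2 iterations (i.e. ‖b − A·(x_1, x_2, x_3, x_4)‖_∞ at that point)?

0.708

Iteration 1:
  x_1 = (3 - (-4)·0.000 - (3)·0.000 - (-4)·0.000) / (14) = 0.214
  x_2 = (2 - (2)·0.214 - (-3)·0.000 - (3)·0.000) / (11) = 0.143
  x_3 = (-11 - (1)·0.214 - (-3)·0.143 - (4)·0.000) / (9) = -1.198
  x_4 = (-6 - (-4)·0.214 - (4)·0.143 - (2)·-1.198) / (11) = -0.302
Iteration 2:
  x_1 = (3 - (-4)·0.143 - (3)·-1.198 - (-4)·-0.302) / (14) = 0.426
  x_2 = (2 - (2)·0.426 - (-3)·-1.198 - (3)·-0.302) / (11) = -0.140
  x_3 = (-11 - (1)·0.426 - (-3)·-0.140 - (4)·-0.302) / (9) = -1.182
  x_4 = (-6 - (-4)·0.426 - (4)·-0.140 - (2)·-1.182) / (11) = -0.125
Residual b − A·x = (-0.478, -0.483, -0.708, 0.003); ∞-norm = 0.708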